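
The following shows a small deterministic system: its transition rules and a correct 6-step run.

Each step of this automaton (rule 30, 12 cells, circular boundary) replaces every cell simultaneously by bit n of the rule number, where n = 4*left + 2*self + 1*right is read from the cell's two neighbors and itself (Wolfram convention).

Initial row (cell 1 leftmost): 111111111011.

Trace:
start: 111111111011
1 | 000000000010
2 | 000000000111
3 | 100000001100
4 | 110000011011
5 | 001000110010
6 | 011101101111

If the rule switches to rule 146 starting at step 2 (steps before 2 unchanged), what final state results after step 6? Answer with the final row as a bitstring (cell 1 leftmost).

(re-executing steps 2..6 under rule 146; state before step 2: 000000000010)
2 | 000000000101
3 | 100000001000
4 | 010000010101
5 | 001000100000
6 | 010101010000

010101010000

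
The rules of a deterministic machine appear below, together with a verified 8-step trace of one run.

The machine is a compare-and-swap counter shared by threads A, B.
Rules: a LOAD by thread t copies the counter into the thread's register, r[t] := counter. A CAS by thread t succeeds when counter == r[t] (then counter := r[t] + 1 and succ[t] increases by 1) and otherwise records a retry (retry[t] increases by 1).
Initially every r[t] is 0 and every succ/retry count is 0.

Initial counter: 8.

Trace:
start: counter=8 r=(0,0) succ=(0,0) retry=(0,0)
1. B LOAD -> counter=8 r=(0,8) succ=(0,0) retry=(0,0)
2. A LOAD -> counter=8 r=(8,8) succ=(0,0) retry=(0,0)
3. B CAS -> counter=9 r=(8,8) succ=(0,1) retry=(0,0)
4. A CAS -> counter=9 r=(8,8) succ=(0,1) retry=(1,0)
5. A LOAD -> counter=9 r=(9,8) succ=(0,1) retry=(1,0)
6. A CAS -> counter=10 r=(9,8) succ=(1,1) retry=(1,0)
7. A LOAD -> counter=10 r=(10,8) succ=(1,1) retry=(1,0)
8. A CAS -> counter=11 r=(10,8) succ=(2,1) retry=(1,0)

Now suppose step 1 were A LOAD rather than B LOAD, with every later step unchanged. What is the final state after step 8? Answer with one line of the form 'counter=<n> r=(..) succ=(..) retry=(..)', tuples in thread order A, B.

(re-executing from step 1 with the substitution; state before step 1: counter=8 r=(0,0) succ=(0,0) retry=(0,0))
1. A LOAD -> counter=8 r=(8,0) succ=(0,0) retry=(0,0)
2. A LOAD -> counter=8 r=(8,0) succ=(0,0) retry=(0,0)
3. B CAS -> counter=8 r=(8,0) succ=(0,0) retry=(0,1)
4. A CAS -> counter=9 r=(8,0) succ=(1,0) retry=(0,1)
5. A LOAD -> counter=9 r=(9,0) succ=(1,0) retry=(0,1)
6. A CAS -> counter=10 r=(9,0) succ=(2,0) retry=(0,1)
7. A LOAD -> counter=10 r=(10,0) succ=(2,0) retry=(0,1)
8. A CAS -> counter=11 r=(10,0) succ=(3,0) retry=(0,1)

counter=11 r=(10,0) succ=(3,0) retry=(0,1)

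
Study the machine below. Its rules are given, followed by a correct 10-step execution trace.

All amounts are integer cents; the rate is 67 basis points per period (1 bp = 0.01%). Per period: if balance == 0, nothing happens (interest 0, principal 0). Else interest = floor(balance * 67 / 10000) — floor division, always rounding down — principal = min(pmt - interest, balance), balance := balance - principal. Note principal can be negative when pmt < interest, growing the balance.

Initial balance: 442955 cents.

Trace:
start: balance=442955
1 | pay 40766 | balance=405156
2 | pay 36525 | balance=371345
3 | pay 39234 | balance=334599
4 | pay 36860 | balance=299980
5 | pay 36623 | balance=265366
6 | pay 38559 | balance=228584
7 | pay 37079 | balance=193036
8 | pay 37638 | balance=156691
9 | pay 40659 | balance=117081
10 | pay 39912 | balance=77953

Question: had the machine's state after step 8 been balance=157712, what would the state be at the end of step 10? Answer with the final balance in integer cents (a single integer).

state after step 8 := balance=157712
9 | pay 40659 | balance=118109
10 | pay 39912 | balance=78988

78988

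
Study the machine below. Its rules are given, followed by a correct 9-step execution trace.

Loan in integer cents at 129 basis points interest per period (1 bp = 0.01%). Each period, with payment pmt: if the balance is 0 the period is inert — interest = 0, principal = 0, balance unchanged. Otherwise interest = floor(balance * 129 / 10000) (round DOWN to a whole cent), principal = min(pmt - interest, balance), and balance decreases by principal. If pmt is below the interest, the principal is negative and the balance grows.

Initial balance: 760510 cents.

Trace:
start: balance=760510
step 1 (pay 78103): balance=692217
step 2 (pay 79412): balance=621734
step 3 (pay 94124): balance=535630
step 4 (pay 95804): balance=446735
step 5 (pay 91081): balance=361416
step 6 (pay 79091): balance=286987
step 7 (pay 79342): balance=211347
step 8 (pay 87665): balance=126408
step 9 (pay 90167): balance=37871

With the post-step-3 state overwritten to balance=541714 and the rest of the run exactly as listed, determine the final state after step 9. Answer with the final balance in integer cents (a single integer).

state after step 3 := balance=541714
step 4 (pay 95804): balance=452898
step 5 (pay 91081): balance=367659
step 6 (pay 79091): balance=293310
step 7 (pay 79342): balance=217751
step 8 (pay 87665): balance=132894
step 9 (pay 90167): balance=44441

44441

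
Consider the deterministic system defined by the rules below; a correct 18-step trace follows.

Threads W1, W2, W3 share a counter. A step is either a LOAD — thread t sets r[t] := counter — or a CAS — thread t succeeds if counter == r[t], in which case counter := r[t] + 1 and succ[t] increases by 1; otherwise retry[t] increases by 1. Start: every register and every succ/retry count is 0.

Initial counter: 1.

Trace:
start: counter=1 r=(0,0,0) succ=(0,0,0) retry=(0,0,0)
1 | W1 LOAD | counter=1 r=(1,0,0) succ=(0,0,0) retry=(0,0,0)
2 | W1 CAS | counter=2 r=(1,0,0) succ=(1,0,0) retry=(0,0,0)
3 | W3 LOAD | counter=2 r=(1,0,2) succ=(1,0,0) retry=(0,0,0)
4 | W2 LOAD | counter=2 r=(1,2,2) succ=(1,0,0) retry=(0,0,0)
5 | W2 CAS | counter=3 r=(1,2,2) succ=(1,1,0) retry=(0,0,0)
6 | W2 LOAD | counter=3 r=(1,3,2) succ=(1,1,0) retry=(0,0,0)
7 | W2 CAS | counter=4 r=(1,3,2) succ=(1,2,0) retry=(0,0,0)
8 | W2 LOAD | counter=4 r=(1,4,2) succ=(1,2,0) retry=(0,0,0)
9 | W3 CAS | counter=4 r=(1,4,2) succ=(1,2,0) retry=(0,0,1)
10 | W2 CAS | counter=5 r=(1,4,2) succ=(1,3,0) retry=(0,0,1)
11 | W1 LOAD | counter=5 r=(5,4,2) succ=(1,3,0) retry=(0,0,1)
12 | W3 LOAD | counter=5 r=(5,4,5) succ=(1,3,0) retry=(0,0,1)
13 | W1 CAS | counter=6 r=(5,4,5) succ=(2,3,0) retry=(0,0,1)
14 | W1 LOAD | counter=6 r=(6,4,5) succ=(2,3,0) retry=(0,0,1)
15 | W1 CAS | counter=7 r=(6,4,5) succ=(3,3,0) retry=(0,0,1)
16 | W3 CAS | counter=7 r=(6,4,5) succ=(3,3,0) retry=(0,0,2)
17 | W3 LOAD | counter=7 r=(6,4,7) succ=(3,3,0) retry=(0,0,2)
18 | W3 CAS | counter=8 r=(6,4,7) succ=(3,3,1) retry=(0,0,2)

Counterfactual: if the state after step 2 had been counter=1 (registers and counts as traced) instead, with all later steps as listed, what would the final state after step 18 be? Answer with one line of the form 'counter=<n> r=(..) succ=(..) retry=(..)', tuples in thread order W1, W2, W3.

state after step 2 := counter=1 r=(1,0,0) succ=(1,0,0) retry=(0,0,0)
3 | W3 LOAD | counter=1 r=(1,0,1) succ=(1,0,0) retry=(0,0,0)
4 | W2 LOAD | counter=1 r=(1,1,1) succ=(1,0,0) retry=(0,0,0)
5 | W2 CAS | counter=2 r=(1,1,1) succ=(1,1,0) retry=(0,0,0)
6 | W2 LOAD | counter=2 r=(1,2,1) succ=(1,1,0) retry=(0,0,0)
7 | W2 CAS | counter=3 r=(1,2,1) succ=(1,2,0) retry=(0,0,0)
8 | W2 LOAD | counter=3 r=(1,3,1) succ=(1,2,0) retry=(0,0,0)
9 | W3 CAS | counter=3 r=(1,3,1) succ=(1,2,0) retry=(0,0,1)
10 | W2 CAS | counter=4 r=(1,3,1) succ=(1,3,0) retry=(0,0,1)
11 | W1 LOAD | counter=4 r=(4,3,1) succ=(1,3,0) retry=(0,0,1)
12 | W3 LOAD | counter=4 r=(4,3,4) succ=(1,3,0) retry=(0,0,1)
13 | W1 CAS | counter=5 r=(4,3,4) succ=(2,3,0) retry=(0,0,1)
14 | W1 LOAD | counter=5 r=(5,3,4) succ=(2,3,0) retry=(0,0,1)
15 | W1 CAS | counter=6 r=(5,3,4) succ=(3,3,0) retry=(0,0,1)
16 | W3 CAS | counter=6 r=(5,3,4) succ=(3,3,0) retry=(0,0,2)
17 | W3 LOAD | counter=6 r=(5,3,6) succ=(3,3,0) retry=(0,0,2)
18 | W3 CAS | counter=7 r=(5,3,6) succ=(3,3,1) retry=(0,0,2)

counter=7 r=(5,3,6) succ=(3,3,1) retry=(0,0,2)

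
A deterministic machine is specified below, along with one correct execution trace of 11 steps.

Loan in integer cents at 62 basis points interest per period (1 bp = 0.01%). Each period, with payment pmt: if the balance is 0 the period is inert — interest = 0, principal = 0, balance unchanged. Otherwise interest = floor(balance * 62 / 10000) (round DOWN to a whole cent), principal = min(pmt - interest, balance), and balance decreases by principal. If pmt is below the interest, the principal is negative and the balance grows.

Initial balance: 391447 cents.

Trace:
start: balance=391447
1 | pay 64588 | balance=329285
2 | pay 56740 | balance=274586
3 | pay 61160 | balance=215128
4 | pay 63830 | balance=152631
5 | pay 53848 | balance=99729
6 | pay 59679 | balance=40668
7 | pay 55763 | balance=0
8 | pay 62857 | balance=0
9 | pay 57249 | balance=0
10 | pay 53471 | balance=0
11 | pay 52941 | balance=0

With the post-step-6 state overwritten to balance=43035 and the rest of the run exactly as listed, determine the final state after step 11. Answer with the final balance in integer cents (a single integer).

0

state after step 6 := balance=43035
7 | pay 55763 | balance=0
8 | pay 62857 | balance=0
9 | pay 57249 | balance=0
10 | pay 53471 | balance=0
11 | pay 52941 | balance=0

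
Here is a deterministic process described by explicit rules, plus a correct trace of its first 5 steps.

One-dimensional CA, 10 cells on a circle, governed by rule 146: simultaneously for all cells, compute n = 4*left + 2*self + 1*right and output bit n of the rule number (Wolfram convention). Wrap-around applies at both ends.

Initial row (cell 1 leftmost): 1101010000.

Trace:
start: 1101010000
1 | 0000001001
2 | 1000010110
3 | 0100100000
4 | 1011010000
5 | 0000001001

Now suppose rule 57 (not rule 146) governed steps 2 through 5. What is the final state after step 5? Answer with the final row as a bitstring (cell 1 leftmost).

(re-executing steps 2..5 under rule 57; state before step 2: 0000001001)
2 | 1111100100
3 | 1000010010
4 | 0111001001
5 | 1100100100

1100100100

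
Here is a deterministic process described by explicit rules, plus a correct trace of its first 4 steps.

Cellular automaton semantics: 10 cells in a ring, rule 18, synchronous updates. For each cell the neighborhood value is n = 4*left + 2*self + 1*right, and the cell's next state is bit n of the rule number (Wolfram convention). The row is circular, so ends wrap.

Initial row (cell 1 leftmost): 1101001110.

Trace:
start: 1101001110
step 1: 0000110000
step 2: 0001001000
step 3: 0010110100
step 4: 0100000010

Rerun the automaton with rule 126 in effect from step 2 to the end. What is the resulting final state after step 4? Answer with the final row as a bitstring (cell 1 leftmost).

(re-executing steps 2..4 under rule 126; state before step 2: 0000110000)
step 2: 0001111000
step 3: 0011001100
step 4: 0111111110

0111111110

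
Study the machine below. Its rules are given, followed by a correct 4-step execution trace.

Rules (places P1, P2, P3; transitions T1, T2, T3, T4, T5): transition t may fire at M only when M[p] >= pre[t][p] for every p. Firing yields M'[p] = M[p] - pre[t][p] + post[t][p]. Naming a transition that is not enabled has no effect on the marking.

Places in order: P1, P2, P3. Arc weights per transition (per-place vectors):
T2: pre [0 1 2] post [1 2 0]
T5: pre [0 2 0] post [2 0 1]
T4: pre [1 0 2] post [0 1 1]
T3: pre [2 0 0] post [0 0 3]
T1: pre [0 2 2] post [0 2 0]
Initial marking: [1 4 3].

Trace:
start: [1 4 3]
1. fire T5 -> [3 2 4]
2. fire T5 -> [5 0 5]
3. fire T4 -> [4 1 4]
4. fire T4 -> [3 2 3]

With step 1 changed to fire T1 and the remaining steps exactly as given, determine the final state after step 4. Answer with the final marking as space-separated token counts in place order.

(re-executing from step 1 with the substitution; state before step 1: [1 4 3])
1. fire T1 -> [1 4 1]
2. fire T5 -> [3 2 2]
3. fire T4 -> [2 3 1]
4. fire T4 -> [2 3 1]

2 3 1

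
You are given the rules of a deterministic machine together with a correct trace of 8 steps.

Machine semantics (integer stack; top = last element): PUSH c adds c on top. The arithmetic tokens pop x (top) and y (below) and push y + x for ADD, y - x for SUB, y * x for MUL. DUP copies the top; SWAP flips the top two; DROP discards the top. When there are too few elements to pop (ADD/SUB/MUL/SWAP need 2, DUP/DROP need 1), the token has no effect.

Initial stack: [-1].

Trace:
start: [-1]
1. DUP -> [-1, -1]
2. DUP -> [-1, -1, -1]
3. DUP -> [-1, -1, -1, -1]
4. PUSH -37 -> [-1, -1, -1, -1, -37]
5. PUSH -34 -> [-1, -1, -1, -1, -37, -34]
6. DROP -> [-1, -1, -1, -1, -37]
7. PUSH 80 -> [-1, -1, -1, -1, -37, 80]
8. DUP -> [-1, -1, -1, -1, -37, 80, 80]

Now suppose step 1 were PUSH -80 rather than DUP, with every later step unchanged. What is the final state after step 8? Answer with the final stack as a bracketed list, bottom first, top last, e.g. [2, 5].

(re-executing from step 1 with the substitution; state before step 1: [-1])
1. PUSH -80 -> [-1, -80]
2. DUP -> [-1, -80, -80]
3. DUP -> [-1, -80, -80, -80]
4. PUSH -37 -> [-1, -80, -80, -80, -37]
5. PUSH -34 -> [-1, -80, -80, -80, -37, -34]
6. DROP -> [-1, -80, -80, -80, -37]
7. PUSH 80 -> [-1, -80, -80, -80, -37, 80]
8. DUP -> [-1, -80, -80, -80, -37, 80, 80]

[-1, -80, -80, -80, -37, 80, 80]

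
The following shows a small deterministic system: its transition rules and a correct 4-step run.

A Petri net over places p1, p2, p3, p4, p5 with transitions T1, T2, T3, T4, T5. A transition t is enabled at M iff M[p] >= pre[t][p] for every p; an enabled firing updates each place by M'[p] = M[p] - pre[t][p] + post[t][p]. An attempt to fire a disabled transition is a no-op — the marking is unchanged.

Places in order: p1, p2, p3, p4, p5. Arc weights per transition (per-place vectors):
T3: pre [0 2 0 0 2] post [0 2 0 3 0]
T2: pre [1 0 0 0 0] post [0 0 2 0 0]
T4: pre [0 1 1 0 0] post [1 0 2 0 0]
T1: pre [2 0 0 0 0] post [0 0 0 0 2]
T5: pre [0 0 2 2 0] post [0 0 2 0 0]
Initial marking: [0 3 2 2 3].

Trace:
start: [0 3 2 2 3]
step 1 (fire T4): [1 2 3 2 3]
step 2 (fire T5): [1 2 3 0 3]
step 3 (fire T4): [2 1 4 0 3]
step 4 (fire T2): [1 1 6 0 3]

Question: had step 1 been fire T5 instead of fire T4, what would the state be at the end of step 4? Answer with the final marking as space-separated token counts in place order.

(re-executing from step 1 with the substitution; state before step 1: [0 3 2 2 3])
step 1 (fire T5): [0 3 2 0 3]
step 2 (fire T5): [0 3 2 0 3]
step 3 (fire T4): [1 2 3 0 3]
step 4 (fire T2): [0 2 5 0 3]

0 2 5 0 3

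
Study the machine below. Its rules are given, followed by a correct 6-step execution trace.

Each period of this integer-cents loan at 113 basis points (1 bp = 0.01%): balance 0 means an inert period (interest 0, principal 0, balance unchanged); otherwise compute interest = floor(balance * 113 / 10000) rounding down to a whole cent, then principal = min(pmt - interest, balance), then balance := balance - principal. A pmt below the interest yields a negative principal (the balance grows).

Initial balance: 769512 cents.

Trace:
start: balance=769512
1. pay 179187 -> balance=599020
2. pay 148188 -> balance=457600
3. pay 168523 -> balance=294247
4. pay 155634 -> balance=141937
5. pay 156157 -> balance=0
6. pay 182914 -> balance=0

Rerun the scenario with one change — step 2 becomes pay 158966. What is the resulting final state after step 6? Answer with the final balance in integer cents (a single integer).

(re-executing from step 2 with the substitution; state before step 2: balance=599020)
2. pay 158966 -> balance=446822
3. pay 168523 -> balance=283348
4. pay 155634 -> balance=130915
5. pay 156157 -> balance=0
6. pay 182914 -> balance=0

0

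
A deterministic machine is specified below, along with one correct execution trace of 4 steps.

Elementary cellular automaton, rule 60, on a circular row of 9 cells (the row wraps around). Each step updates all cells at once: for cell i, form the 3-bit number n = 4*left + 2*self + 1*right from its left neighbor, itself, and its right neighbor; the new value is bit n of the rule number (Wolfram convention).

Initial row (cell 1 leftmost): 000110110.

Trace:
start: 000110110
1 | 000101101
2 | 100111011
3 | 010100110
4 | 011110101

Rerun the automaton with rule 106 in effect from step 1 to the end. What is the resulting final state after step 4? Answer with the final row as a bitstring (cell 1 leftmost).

101001001

(re-executing steps 1..4 under rule 106; state before step 1: 000110110)
1 | 001111110
2 | 011000010
3 | 111000100
4 | 101001001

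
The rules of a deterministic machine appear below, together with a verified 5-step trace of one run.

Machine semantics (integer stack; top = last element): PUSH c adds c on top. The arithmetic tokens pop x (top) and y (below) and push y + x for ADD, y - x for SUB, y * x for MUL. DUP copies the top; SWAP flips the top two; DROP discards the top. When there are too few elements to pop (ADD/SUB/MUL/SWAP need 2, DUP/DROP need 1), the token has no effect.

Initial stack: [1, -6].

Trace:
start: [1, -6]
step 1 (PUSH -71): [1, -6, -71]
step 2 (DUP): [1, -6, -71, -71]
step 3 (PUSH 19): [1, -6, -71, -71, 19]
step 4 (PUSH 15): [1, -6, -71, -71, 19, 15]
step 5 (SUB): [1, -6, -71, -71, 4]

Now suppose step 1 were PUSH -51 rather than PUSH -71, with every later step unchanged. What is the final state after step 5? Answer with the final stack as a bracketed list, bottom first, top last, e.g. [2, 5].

[1, -6, -51, -51, 4]

(re-executing from step 1 with the substitution; state before step 1: [1, -6])
step 1 (PUSH -51): [1, -6, -51]
step 2 (DUP): [1, -6, -51, -51]
step 3 (PUSH 19): [1, -6, -51, -51, 19]
step 4 (PUSH 15): [1, -6, -51, -51, 19, 15]
step 5 (SUB): [1, -6, -51, -51, 4]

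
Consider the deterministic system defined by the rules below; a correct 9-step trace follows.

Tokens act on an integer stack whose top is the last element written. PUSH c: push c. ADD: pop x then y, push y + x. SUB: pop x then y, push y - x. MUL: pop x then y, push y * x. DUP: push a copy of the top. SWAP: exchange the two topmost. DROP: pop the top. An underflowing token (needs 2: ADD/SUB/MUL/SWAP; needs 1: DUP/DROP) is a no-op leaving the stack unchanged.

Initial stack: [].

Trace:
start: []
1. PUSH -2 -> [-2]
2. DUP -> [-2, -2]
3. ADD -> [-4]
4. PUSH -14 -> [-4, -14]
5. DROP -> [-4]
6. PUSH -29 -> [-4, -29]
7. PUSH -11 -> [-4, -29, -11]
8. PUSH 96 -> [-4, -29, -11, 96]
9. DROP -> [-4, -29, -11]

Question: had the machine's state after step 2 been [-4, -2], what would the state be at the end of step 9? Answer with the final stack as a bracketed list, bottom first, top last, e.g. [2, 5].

[-6, -29, -11]

state after step 2 := [-4, -2]
3. ADD -> [-6]
4. PUSH -14 -> [-6, -14]
5. DROP -> [-6]
6. PUSH -29 -> [-6, -29]
7. PUSH -11 -> [-6, -29, -11]
8. PUSH 96 -> [-6, -29, -11, 96]
9. DROP -> [-6, -29, -11]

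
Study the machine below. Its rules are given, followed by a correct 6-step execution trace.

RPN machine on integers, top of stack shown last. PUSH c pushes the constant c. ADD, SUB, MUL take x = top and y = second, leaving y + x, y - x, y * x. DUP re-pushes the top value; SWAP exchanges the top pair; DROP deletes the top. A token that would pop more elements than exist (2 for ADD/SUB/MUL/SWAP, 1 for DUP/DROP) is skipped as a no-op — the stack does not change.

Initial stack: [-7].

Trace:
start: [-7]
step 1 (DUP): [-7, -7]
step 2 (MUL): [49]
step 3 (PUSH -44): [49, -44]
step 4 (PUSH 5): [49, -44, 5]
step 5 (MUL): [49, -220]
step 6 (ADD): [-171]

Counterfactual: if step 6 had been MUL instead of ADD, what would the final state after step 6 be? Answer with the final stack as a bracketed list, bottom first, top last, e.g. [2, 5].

[-10780]

(re-executing from step 6 with the substitution; state before step 6: [49, -220])
step 6 (MUL): [-10780]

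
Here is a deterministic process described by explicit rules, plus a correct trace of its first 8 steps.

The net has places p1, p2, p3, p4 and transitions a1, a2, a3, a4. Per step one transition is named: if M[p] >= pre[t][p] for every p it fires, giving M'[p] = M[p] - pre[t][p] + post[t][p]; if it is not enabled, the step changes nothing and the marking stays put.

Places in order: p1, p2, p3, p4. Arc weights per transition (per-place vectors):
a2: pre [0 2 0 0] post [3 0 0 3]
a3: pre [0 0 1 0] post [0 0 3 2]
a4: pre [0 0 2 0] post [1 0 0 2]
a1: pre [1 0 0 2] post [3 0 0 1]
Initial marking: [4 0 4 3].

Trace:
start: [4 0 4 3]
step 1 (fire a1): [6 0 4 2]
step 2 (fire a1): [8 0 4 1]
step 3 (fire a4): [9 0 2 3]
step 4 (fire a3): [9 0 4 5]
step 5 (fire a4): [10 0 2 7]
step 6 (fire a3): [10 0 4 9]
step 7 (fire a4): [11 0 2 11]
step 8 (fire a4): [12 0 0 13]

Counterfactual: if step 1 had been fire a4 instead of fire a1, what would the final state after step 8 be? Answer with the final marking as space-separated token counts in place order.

8 0 0 6

(re-executing from step 1 with the substitution; state before step 1: [4 0 4 3])
step 1 (fire a4): [5 0 2 5]
step 2 (fire a1): [7 0 2 4]
step 3 (fire a4): [8 0 0 6]
step 4 (fire a3): [8 0 0 6]
step 5 (fire a4): [8 0 0 6]
step 6 (fire a3): [8 0 0 6]
step 7 (fire a4): [8 0 0 6]
step 8 (fire a4): [8 0 0 6]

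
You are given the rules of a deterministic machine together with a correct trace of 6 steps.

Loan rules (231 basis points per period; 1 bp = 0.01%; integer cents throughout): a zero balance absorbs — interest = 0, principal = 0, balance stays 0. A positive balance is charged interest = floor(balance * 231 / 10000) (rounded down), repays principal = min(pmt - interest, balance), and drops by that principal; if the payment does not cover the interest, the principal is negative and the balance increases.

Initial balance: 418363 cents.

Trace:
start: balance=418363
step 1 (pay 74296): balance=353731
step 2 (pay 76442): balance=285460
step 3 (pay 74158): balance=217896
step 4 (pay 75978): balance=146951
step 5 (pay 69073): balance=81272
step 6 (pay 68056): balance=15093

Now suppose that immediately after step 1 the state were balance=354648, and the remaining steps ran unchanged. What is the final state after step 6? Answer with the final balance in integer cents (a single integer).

16120

state after step 1 := balance=354648
step 2 (pay 76442): balance=286398
step 3 (pay 74158): balance=218855
step 4 (pay 75978): balance=147932
step 5 (pay 69073): balance=82276
step 6 (pay 68056): balance=16120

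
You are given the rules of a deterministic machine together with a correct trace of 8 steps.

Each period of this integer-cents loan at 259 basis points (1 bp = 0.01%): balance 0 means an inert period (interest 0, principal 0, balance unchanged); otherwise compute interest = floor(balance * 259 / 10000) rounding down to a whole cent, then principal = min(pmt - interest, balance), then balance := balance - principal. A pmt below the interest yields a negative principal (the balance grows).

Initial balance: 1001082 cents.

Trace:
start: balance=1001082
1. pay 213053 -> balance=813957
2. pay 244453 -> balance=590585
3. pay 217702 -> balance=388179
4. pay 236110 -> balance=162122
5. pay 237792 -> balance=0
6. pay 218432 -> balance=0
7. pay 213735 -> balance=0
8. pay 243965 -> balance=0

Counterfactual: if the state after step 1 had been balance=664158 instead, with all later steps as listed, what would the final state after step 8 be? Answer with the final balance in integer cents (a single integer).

0

state after step 1 := balance=664158
2. pay 244453 -> balance=436906
3. pay 217702 -> balance=230519
4. pay 236110 -> balance=379
5. pay 237792 -> balance=0
6. pay 218432 -> balance=0
7. pay 213735 -> balance=0
8. pay 243965 -> balance=0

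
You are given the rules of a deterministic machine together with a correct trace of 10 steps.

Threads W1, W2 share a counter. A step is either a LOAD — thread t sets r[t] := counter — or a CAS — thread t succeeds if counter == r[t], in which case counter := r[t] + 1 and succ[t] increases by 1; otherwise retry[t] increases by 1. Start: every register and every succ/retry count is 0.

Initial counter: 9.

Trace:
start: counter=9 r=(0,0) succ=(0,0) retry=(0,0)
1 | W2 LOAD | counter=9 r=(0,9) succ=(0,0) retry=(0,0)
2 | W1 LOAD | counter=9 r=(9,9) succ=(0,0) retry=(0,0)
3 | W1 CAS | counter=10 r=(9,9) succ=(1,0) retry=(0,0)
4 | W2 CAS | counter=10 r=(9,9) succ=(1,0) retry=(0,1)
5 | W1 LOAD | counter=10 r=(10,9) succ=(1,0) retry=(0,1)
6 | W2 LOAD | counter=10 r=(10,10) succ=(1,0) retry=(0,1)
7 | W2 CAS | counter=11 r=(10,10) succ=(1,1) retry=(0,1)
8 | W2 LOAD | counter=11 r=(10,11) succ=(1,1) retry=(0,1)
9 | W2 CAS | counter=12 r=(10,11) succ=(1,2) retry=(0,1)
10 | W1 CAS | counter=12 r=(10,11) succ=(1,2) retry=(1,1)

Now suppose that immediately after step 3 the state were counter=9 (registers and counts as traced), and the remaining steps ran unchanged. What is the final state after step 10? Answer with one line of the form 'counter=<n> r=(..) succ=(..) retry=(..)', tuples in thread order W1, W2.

state after step 3 := counter=9 r=(9,9) succ=(1,0) retry=(0,0)
4 | W2 CAS | counter=10 r=(9,9) succ=(1,1) retry=(0,0)
5 | W1 LOAD | counter=10 r=(10,9) succ=(1,1) retry=(0,0)
6 | W2 LOAD | counter=10 r=(10,10) succ=(1,1) retry=(0,0)
7 | W2 CAS | counter=11 r=(10,10) succ=(1,2) retry=(0,0)
8 | W2 LOAD | counter=11 r=(10,11) succ=(1,2) retry=(0,0)
9 | W2 CAS | counter=12 r=(10,11) succ=(1,3) retry=(0,0)
10 | W1 CAS | counter=12 r=(10,11) succ=(1,3) retry=(1,0)

counter=12 r=(10,11) succ=(1,3) retry=(1,0)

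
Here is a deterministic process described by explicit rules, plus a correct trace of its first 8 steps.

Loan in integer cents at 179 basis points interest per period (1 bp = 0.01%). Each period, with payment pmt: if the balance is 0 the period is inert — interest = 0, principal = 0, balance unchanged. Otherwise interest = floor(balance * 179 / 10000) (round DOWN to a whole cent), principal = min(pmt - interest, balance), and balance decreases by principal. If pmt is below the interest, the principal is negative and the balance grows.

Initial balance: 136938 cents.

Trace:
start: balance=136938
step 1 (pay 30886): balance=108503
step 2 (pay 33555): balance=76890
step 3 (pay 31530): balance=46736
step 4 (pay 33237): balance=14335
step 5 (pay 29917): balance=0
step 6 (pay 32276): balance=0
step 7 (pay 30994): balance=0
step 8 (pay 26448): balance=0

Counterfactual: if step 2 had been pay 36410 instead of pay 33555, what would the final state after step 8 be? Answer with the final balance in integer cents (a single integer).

(re-executing from step 2 with the substitution; state before step 2: balance=108503)
step 2 (pay 36410): balance=74035
step 3 (pay 31530): balance=43830
step 4 (pay 33237): balance=11377
step 5 (pay 29917): balance=0
step 6 (pay 32276): balance=0
step 7 (pay 30994): balance=0
step 8 (pay 26448): balance=0

0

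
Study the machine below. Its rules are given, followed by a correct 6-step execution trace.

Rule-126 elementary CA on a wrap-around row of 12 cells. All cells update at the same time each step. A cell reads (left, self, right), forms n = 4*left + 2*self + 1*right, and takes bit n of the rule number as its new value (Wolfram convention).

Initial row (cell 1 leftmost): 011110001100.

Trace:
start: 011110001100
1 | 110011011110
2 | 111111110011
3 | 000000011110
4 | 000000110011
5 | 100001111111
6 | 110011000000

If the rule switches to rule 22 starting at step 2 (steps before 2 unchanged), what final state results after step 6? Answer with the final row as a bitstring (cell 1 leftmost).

(re-executing steps 2..6 under rule 22; state before step 2: 110011011110)
2 | 001100000000
3 | 010010000000
4 | 111111000000
5 | 000000100001
6 | 100001110011

100001110011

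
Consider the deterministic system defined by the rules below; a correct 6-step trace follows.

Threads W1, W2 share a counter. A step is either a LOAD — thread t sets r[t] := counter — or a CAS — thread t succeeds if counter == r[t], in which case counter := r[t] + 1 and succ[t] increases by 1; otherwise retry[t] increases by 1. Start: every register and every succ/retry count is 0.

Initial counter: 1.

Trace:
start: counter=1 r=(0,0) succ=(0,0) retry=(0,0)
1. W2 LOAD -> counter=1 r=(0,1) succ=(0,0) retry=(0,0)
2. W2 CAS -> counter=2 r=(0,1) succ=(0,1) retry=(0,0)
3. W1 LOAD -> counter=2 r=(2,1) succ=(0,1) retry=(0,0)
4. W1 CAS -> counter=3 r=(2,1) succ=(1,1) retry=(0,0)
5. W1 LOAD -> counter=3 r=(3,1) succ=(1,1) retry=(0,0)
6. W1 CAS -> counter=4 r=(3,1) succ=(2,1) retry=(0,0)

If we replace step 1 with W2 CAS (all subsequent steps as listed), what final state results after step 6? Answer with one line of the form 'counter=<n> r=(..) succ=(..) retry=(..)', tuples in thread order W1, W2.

(re-executing from step 1 with the substitution; state before step 1: counter=1 r=(0,0) succ=(0,0) retry=(0,0))
1. W2 CAS -> counter=1 r=(0,0) succ=(0,0) retry=(0,1)
2. W2 CAS -> counter=1 r=(0,0) succ=(0,0) retry=(0,2)
3. W1 LOAD -> counter=1 r=(1,0) succ=(0,0) retry=(0,2)
4. W1 CAS -> counter=2 r=(1,0) succ=(1,0) retry=(0,2)
5. W1 LOAD -> counter=2 r=(2,0) succ=(1,0) retry=(0,2)
6. W1 CAS -> counter=3 r=(2,0) succ=(2,0) retry=(0,2)

counter=3 r=(2,0) succ=(2,0) retry=(0,2)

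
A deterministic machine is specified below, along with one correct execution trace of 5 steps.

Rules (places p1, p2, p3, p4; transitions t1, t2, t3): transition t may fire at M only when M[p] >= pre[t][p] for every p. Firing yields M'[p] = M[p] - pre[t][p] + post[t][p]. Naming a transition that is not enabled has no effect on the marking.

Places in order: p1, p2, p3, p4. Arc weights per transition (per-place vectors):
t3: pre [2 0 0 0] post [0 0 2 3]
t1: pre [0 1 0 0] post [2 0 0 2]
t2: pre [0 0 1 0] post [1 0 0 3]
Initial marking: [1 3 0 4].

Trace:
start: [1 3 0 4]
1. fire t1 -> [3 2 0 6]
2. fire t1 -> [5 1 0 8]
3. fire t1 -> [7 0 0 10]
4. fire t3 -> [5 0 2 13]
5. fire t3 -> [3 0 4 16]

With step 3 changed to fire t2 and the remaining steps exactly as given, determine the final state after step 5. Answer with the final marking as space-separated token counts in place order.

(re-executing from step 3 with the substitution; state before step 3: [5 1 0 8])
3. fire t2 -> [5 1 0 8]
4. fire t3 -> [3 1 2 11]
5. fire t3 -> [1 1 4 14]

1 1 4 14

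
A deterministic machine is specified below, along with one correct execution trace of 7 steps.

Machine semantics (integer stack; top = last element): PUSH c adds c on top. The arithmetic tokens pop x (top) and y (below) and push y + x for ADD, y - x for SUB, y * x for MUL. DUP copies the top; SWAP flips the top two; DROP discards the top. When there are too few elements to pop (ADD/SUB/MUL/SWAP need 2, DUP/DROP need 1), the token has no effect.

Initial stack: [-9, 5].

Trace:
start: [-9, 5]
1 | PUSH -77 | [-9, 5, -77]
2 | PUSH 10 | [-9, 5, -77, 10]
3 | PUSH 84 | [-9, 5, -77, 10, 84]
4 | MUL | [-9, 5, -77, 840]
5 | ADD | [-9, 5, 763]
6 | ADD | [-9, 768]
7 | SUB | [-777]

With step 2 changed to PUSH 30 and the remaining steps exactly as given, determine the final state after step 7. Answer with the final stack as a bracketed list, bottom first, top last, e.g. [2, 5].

(re-executing from step 2 with the substitution; state before step 2: [-9, 5, -77])
2 | PUSH 30 | [-9, 5, -77, 30]
3 | PUSH 84 | [-9, 5, -77, 30, 84]
4 | MUL | [-9, 5, -77, 2520]
5 | ADD | [-9, 5, 2443]
6 | ADD | [-9, 2448]
7 | SUB | [-2457]

[-2457]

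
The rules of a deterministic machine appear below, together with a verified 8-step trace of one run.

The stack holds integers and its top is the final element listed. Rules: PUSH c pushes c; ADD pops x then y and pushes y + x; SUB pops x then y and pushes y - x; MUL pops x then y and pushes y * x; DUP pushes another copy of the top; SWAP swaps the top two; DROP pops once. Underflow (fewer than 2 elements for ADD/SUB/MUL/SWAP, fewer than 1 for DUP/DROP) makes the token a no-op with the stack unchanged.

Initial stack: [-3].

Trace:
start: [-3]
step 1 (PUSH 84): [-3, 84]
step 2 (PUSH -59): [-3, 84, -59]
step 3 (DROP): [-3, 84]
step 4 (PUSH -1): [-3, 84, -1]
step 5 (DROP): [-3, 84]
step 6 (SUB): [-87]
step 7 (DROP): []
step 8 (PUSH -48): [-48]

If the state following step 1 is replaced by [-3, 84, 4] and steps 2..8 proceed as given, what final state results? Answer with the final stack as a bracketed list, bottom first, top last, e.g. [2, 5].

state after step 1 := [-3, 84, 4]
step 2 (PUSH -59): [-3, 84, 4, -59]
step 3 (DROP): [-3, 84, 4]
step 4 (PUSH -1): [-3, 84, 4, -1]
step 5 (DROP): [-3, 84, 4]
step 6 (SUB): [-3, 80]
step 7 (DROP): [-3]
step 8 (PUSH -48): [-3, -48]

[-3, -48]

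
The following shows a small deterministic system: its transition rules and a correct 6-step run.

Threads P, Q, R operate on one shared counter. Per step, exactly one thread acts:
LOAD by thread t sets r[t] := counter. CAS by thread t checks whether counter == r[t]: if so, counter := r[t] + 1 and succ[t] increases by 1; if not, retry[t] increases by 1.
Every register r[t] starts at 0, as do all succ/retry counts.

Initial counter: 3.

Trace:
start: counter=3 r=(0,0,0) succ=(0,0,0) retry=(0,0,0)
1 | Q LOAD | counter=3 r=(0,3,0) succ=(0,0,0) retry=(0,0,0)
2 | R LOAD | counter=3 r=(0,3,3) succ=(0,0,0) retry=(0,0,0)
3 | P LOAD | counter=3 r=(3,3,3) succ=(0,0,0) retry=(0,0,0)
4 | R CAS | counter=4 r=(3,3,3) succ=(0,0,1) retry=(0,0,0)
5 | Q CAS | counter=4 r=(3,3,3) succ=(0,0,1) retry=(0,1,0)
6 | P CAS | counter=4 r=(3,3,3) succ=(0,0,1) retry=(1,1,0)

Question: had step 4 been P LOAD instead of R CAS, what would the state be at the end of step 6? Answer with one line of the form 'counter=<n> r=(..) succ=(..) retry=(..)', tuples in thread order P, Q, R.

(re-executing from step 4 with the substitution; state before step 4: counter=3 r=(3,3,3) succ=(0,0,0) retry=(0,0,0))
4 | P LOAD | counter=3 r=(3,3,3) succ=(0,0,0) retry=(0,0,0)
5 | Q CAS | counter=4 r=(3,3,3) succ=(0,1,0) retry=(0,0,0)
6 | P CAS | counter=4 r=(3,3,3) succ=(0,1,0) retry=(1,0,0)

counter=4 r=(3,3,3) succ=(0,1,0) retry=(1,0,0)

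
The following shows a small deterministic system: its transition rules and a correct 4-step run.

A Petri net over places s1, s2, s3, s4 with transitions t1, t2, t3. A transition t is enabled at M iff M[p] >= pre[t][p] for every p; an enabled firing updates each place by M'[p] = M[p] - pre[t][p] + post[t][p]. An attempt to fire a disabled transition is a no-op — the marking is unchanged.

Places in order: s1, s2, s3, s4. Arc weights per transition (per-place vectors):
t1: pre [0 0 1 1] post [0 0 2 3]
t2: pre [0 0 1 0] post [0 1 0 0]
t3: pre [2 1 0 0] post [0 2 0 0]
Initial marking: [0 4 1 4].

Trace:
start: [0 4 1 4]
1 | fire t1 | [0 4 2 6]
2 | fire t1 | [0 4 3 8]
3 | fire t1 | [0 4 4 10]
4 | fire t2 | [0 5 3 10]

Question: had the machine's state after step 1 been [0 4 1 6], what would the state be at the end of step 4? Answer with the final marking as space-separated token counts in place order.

0 5 2 10

state after step 1 := [0 4 1 6]
2 | fire t1 | [0 4 2 8]
3 | fire t1 | [0 4 3 10]
4 | fire t2 | [0 5 2 10]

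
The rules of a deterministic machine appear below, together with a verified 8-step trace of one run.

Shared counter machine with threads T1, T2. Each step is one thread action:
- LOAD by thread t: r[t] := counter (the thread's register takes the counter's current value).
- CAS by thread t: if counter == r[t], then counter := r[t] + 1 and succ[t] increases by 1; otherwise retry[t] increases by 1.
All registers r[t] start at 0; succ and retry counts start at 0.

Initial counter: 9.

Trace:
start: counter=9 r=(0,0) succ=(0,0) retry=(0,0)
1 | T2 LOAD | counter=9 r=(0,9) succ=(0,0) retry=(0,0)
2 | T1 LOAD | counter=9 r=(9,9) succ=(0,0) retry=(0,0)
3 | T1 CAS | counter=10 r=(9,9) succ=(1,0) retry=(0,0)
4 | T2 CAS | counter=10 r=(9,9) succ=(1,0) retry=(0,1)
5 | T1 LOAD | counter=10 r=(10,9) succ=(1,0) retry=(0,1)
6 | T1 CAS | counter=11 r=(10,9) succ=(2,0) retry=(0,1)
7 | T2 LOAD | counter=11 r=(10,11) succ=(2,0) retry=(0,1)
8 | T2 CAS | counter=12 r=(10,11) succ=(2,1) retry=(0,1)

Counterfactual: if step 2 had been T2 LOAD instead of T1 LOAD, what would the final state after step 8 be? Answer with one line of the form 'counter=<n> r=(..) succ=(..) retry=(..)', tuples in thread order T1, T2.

counter=12 r=(10,11) succ=(1,2) retry=(1,0)

(re-executing from step 2 with the substitution; state before step 2: counter=9 r=(0,9) succ=(0,0) retry=(0,0))
2 | T2 LOAD | counter=9 r=(0,9) succ=(0,0) retry=(0,0)
3 | T1 CAS | counter=9 r=(0,9) succ=(0,0) retry=(1,0)
4 | T2 CAS | counter=10 r=(0,9) succ=(0,1) retry=(1,0)
5 | T1 LOAD | counter=10 r=(10,9) succ=(0,1) retry=(1,0)
6 | T1 CAS | counter=11 r=(10,9) succ=(1,1) retry=(1,0)
7 | T2 LOAD | counter=11 r=(10,11) succ=(1,1) retry=(1,0)
8 | T2 CAS | counter=12 r=(10,11) succ=(1,2) retry=(1,0)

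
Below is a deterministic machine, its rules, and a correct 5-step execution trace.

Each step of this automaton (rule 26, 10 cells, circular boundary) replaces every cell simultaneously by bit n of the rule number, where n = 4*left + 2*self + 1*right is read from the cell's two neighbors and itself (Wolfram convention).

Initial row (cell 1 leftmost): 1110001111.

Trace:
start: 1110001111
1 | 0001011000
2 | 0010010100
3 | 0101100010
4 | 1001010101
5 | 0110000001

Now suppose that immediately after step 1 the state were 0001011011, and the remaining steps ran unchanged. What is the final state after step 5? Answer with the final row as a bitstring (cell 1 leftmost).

0110110001

state after step 1 := 0001011011
2 | 1010010010
3 | 0001101100
4 | 0011001010
5 | 0110110001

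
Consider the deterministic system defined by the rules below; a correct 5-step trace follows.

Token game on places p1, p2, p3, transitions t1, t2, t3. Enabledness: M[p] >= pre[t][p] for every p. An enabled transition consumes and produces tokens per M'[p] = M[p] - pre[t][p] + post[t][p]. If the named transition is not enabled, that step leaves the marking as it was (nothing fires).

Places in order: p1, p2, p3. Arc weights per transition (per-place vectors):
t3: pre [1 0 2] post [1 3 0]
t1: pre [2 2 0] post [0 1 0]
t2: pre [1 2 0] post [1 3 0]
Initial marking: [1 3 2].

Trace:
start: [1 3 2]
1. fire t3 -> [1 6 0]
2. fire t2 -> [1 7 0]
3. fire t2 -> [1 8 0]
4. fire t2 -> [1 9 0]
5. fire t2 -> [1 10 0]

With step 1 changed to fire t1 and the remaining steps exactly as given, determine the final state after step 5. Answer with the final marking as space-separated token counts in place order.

1 7 2

(re-executing from step 1 with the substitution; state before step 1: [1 3 2])
1. fire t1 -> [1 3 2]
2. fire t2 -> [1 4 2]
3. fire t2 -> [1 5 2]
4. fire t2 -> [1 6 2]
5. fire t2 -> [1 7 2]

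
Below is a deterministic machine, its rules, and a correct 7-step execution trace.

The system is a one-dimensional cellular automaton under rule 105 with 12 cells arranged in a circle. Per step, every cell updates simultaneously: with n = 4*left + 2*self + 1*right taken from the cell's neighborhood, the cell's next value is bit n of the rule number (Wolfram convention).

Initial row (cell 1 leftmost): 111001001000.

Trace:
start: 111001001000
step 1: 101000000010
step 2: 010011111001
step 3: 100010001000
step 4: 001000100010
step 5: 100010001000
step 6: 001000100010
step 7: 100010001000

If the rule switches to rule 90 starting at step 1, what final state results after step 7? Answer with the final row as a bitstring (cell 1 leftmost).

(re-executing steps 1..7 under rule 90; state before step 1: 111001001000)
step 1: 101110110101
step 2: 101010110001
step 3: 100000111011
step 4: 110001101010
step 5: 111011100000
step 6: 101010110001
step 7: 100000111011

100000111011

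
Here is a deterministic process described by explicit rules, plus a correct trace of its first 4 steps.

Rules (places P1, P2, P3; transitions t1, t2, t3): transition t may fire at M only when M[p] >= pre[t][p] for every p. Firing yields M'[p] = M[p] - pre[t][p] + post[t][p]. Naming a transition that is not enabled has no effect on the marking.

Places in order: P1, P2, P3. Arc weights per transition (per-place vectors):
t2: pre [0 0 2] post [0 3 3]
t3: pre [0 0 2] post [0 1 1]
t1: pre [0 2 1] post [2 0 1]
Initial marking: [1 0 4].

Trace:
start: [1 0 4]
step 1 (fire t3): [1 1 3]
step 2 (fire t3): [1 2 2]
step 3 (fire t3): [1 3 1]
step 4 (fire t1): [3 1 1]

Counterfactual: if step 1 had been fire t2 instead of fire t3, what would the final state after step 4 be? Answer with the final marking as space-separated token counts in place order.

(re-executing from step 1 with the substitution; state before step 1: [1 0 4])
step 1 (fire t2): [1 3 5]
step 2 (fire t3): [1 4 4]
step 3 (fire t3): [1 5 3]
step 4 (fire t1): [3 3 3]

3 3 3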